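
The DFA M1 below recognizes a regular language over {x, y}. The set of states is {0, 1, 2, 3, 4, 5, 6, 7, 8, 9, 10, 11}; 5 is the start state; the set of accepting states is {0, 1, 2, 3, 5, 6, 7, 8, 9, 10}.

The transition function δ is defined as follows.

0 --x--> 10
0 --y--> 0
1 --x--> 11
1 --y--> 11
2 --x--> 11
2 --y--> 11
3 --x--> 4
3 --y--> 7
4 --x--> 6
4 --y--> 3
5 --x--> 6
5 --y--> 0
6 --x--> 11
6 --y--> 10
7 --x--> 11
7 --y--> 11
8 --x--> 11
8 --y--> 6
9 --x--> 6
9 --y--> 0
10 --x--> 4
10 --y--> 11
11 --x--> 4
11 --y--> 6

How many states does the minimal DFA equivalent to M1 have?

First remove the unreachable states {1,2,8,9}; 8 states remain.
Start with accepting vs non-accepting: {0,3,5,6,7,10} | {4,11}.
Split {0,3,5,6,7,10} by δ(·,x) → {3,6,7,10} and {0,5}.
On input y, block {3,6,7,10} splits into {3,6} and {7,10}.
Refine {4,11} on symbol x: members go to different blocks, giving {4} and {11}.
On input x, block {3,6} splits into {3} and {6}.
Refine {0,5} on symbol x: members go to different blocks, giving {0} and {5}.
On input x, block {7,10} splits into {7} and {10}.
The partition is now stable with 8 blocks: {3} | {4} | {0} | {7} | {11} | {6} | {5} | {10}.

8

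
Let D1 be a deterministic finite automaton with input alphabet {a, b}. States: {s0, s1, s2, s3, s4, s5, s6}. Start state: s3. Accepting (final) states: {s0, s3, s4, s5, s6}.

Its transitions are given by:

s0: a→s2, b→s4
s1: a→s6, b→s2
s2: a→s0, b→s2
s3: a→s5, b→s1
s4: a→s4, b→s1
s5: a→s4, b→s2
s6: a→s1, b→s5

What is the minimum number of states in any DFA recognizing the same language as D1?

Every state is reachable, so we keep all 7.
Initial partition by acceptance: {s0,s3,s4,s5,s6} | {s1,s2}.
On input a, block {s0,s3,s4,s5,s6} splits into {s3,s4,s5} and {s0,s6}.
The partition is now stable with 3 blocks: {s3,s4,s5} | {s1,s2} | {s0,s6}.

3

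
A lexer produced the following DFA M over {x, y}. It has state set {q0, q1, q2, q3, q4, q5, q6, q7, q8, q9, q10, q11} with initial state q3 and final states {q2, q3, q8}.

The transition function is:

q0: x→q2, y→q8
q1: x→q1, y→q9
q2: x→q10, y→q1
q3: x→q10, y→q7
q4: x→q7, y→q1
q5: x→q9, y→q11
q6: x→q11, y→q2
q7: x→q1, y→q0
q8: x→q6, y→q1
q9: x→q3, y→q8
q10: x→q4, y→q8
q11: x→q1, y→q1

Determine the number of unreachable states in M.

Starting at q3 and following transitions, the reachable set is {q0, q1, q2, q3, q4, q6, q7, q8, q9, q10, q11}. That leaves q5 unreachable — 1 in total.

1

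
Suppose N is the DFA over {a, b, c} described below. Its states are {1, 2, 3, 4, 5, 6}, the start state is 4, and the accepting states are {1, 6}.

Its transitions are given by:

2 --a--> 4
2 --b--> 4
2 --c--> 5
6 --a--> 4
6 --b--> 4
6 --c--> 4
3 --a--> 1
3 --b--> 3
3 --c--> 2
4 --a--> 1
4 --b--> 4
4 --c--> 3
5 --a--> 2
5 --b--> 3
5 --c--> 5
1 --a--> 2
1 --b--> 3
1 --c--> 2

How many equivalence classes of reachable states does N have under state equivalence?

First remove the unreachable states {6}; 5 states remain.
Initial partition by acceptance: {1} | {2,3,4,5}.
Refine {2,3,4,5} on symbol a: members go to different blocks, giving {2,5} and {3,4}.
Refine {2,5} on symbol a: members go to different blocks, giving {2} and {5}.
On input c, block {3,4} splits into {3} and {4}.
No further refinement is possible. Final partition (5 blocks): {1} | {2} | {3} | {5} | {4}.

5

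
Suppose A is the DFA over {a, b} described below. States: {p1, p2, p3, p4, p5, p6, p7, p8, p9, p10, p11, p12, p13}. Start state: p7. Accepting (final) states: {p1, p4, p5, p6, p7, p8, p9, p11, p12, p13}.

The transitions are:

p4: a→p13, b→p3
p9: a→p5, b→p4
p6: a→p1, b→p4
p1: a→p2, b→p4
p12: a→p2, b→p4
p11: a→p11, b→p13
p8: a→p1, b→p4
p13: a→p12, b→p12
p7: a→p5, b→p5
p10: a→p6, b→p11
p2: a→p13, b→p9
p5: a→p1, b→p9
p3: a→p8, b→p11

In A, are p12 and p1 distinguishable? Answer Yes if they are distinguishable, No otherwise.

First remove the unreachable states {p6,p10}; 11 states remain.
P0 = {p1,p4,p5,p7,p8,p9,p11,p12,p13} | {p2,p3}.
On input a, block {p1,p4,p5,p7,p8,p9,p11,p12,p13} splits into {p4,p5,p7,p8,p9,p11,p13} and {p1,p12}.
Refine {p4,p5,p7,p8,p9,p11,p13} on symbol a: members go to different blocks, giving {p4,p7,p9,p11} and {p5,p8,p13}.
On input a, block {p4,p7,p9,p11} splits into {p4,p7,p9} and {p11}.
Split {p4,p7,p9} by δ(·,b) → {p4} and {p7} and {p9}.
Split {p2,p3} by δ(·,b) → {p2} and {p3}.
Split {p5,p8,p13} by δ(·,b) → {p5} and {p8} and {p13}.
The partition is now stable with 10 blocks: {p4} | {p2} | {p1,p12} | {p5} | {p11} | {p7} | {p9} | {p3} | {p8} | {p13}.
p12 and p1 lie in the same block of the stable partition, so they are equivalent — no string distinguishes them.

No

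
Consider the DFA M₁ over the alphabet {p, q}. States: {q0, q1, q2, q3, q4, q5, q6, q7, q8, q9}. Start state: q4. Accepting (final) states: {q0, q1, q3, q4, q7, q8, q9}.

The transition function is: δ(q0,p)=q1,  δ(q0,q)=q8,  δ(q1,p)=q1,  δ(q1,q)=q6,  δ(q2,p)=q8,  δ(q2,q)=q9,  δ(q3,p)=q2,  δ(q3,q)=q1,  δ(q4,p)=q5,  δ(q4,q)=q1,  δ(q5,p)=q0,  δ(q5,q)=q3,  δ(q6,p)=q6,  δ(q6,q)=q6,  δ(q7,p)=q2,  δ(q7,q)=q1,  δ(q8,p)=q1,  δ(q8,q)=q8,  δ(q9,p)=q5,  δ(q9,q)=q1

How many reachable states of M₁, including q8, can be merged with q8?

Reachable states from the start: {q0,q1,q2,q3,q4,q5,q6,q8,q9}. Unreachable: {q7} — drop them.
Start with accepting vs non-accepting: {q0,q1,q3,q4,q8,q9} | {q2,q5,q6}.
Refine {q0,q1,q3,q4,q8,q9} on symbol p: members go to different blocks, giving {q0,q1,q8} and {q3,q4,q9}.
Refine {q0,q1,q8} on symbol q: members go to different blocks, giving {q0,q8} and {q1}.
Split {q2,q5,q6} by δ(·,p) → {q2,q5} and {q6}.
Stable partition: {q0,q8} | {q2,q5} | {q3,q4,q9} | {q1} | {q6} — 5 equivalence classes.
State q8 belongs to the block {q0,q8}, which has 2 states.

2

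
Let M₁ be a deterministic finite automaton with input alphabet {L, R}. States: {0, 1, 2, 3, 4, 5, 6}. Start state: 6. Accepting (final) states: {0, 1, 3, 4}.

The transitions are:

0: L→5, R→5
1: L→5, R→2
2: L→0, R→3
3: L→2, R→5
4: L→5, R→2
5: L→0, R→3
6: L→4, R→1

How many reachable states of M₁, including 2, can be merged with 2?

Every state is reachable, so we keep all 7.
Initial partition by acceptance: {0,1,3,4} | {2,5,6}.
No further refinement is possible. Final partition (2 blocks): {0,1,3,4} | {2,5,6}.
State 2 belongs to the block {2,5,6}, which has 3 states.

3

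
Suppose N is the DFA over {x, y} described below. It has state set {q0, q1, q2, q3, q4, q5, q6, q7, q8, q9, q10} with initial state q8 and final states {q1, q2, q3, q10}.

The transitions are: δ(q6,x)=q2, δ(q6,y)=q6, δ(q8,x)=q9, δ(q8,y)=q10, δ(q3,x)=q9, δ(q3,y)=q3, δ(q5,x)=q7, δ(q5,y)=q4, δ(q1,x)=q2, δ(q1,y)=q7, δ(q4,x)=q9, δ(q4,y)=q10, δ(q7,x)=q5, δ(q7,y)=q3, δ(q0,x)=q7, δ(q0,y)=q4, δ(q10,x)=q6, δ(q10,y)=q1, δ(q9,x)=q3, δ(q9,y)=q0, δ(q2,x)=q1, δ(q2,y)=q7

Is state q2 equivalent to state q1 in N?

Yes

Every state is reachable, so we keep all 11.
Start with accepting vs non-accepting: {q1,q2,q3,q10} | {q0,q4,q5,q6,q7,q8,q9}.
On input x, block {q1,q2,q3,q10} splits into {q1,q2} and {q3,q10}.
On input x, block {q0,q4,q5,q6,q7,q8,q9} splits into {q0,q4,q5,q7,q8} and {q6} and {q9}.
On input x, block {q0,q4,q5,q7,q8} splits into {q0,q5,q7} and {q4,q8}.
Split {q0,q5,q7} by δ(·,y) → {q0,q5} and {q7}.
Split {q3,q10} by δ(·,x) → {q3} and {q10}.
The partition is now stable with 8 blocks: {q1,q2} | {q0,q5} | {q3} | {q6} | {q9} | {q4,q8} | {q7} | {q10}.
q2 and q1 lie in the same block of the stable partition, so they are equivalent — no string distinguishes them.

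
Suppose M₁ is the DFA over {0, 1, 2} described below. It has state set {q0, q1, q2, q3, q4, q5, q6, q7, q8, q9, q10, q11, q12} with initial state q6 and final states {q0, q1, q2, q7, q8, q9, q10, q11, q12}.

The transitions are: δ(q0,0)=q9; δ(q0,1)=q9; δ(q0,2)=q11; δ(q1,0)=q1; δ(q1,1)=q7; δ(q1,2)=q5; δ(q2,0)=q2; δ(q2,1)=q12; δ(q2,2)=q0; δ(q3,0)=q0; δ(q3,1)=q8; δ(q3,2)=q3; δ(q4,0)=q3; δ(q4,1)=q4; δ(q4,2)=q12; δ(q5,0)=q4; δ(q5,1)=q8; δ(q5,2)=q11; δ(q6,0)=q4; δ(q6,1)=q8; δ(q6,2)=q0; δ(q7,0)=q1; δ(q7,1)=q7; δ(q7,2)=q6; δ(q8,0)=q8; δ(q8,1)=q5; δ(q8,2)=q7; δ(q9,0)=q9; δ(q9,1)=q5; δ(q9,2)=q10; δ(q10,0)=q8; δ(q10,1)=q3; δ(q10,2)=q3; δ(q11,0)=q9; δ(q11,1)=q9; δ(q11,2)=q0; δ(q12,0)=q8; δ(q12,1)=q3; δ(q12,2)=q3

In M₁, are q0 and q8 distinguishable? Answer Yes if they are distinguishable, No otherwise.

First remove the unreachable states {q2}; 12 states remain.
P0 = {q0,q1,q7,q8,q9,q10,q11,q12} | {q3,q4,q5,q6}.
Split {q0,q1,q7,q8,q9,q10,q11,q12} by δ(·,1) → {q0,q1,q7,q11} and {q8,q9,q10,q12}.
Split {q0,q1,q7,q11} by δ(·,0) → {q0,q11} and {q1,q7}.
On input 0, block {q3,q4,q5,q6} splits into {q4,q5,q6} and {q3}.
Split {q4,q5,q6} by δ(·,0) → {q5,q6} and {q4}.
Split {q8,q9,q10,q12} by δ(·,1) → {q8,q9} and {q10,q12}.
Split {q8,q9} by δ(·,2) → {q8} and {q9}.
Stable partition: {q0,q11} | {q5,q6} | {q8} | {q1,q7} | {q3} | {q4} | {q10,q12} | {q9} — 8 equivalence classes.
q0 and q8 end up in different blocks, so they are distinguishable. For instance, the string '1' is accepted from only q0.

Yes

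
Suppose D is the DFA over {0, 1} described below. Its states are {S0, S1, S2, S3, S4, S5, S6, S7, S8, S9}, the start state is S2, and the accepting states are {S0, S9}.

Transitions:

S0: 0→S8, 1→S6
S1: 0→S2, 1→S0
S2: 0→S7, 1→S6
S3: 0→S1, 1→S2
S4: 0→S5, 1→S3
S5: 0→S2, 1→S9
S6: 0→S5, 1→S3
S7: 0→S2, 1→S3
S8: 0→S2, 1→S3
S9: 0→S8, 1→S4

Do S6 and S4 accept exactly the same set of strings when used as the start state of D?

Yes

Start with accepting vs non-accepting: {S0,S9} | {S1,S2,S3,S4,S5,S6,S7,S8}.
Split {S1,S2,S3,S4,S5,S6,S7,S8} by δ(·,1) → {S2,S3,S4,S6,S7,S8} and {S1,S5}.
Split {S2,S3,S4,S6,S7,S8} by δ(·,0) → {S2,S7,S8} and {S3,S4,S6}.
Split {S3,S4,S6} by δ(·,1) → {S4,S6} and {S3}.
On input 1, block {S2,S7,S8} splits into {S7,S8} and {S2}.
The partition is now stable with 6 blocks: {S0,S9} | {S7,S8} | {S1,S5} | {S4,S6} | {S3} | {S2}.
S6 and S4 lie in the same block of the stable partition, so they are equivalent — no string distinguishes them.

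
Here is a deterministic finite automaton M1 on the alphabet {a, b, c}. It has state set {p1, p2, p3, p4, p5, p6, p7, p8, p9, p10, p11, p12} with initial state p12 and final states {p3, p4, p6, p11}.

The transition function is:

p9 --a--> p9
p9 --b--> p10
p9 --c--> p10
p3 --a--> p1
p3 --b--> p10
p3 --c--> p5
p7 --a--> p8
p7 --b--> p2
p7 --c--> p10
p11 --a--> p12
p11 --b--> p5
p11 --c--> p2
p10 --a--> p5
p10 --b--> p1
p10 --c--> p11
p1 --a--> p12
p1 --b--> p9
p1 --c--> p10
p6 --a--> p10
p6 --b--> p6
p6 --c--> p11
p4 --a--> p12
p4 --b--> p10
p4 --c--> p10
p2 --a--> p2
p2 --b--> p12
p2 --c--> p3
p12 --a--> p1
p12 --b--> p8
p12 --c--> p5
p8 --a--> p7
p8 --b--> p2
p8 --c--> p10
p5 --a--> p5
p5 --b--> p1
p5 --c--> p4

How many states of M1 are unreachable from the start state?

1

BFS from p12 reaches {p1, p2, p3, p4, p5, p7, p8, p9, p10, p11, p12}; the 1 state(s) p6 are never visited.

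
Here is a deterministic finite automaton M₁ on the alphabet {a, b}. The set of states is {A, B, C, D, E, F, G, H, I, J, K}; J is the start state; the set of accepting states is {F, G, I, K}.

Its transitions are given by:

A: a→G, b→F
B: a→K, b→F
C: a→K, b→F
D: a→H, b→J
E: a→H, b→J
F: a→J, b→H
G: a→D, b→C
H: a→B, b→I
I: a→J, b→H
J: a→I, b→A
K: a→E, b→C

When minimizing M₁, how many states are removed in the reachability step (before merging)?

Every one of the 11 states is reachable from J.

0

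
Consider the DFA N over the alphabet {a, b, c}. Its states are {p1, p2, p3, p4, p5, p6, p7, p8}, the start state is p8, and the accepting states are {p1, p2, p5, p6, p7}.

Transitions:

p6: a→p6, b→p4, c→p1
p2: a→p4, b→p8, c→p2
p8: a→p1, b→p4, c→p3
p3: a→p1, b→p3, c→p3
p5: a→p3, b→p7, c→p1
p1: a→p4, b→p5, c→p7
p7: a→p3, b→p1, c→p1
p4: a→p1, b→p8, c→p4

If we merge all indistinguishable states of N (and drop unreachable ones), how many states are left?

First remove the unreachable states {p2,p6}; 6 states remain.
Start with accepting vs non-accepting: {p1,p5,p7} | {p3,p4,p8}.
The partition is now stable with 2 blocks: {p1,p5,p7} | {p3,p4,p8}.

2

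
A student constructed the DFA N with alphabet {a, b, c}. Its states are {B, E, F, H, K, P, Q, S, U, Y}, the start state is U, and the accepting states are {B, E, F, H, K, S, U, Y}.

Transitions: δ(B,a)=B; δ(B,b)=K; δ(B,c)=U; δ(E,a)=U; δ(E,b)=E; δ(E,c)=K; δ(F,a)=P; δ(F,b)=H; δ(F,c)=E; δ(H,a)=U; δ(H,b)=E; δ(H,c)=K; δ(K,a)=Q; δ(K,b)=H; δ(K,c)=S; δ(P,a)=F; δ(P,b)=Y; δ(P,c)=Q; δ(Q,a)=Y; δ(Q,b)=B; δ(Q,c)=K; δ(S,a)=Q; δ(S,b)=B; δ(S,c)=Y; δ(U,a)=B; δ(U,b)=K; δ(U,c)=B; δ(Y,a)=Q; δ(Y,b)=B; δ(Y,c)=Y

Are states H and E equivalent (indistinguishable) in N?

States {F,P} cannot be reached from the start state, so discard them.
Initial partition by acceptance: {B,E,H,K,S,U,Y} | {Q}.
Refine {B,E,H,K,S,U,Y} on symbol a: members go to different blocks, giving {B,E,H,U} and {K,S,Y}.
Refine {B,E,H,U} on symbol b: members go to different blocks, giving {E,H} and {B,U}.
On input b, block {K,S,Y} splits into {S,Y} and {K}.
The partition is now stable with 5 blocks: {E,H} | {Q} | {S,Y} | {B,U} | {K}.
H and E lie in the same block of the stable partition, so they are equivalent — no string distinguishes them.

Yes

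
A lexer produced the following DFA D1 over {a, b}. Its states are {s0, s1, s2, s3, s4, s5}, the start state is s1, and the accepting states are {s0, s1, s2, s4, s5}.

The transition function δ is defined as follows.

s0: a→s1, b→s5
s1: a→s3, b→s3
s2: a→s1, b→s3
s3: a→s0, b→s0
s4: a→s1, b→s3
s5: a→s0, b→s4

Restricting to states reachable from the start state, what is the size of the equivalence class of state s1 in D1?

1

Reachable states from the start: {s0,s1,s3,s4,s5}. Unreachable: {s2} — drop them.
Initial partition by acceptance: {s0,s1,s4,s5} | {s3}.
On input a, block {s0,s1,s4,s5} splits into {s0,s4,s5} and {s1}.
Refine {s0,s4,s5} on symbol a: members go to different blocks, giving {s0,s4} and {s5}.
Refine {s0,s4} on symbol b: members go to different blocks, giving {s0} and {s4}.
The partition is now stable with 5 blocks: {s0} | {s3} | {s1} | {s5} | {s4}.
State s1 belongs to the block {s1}, which has 1 states.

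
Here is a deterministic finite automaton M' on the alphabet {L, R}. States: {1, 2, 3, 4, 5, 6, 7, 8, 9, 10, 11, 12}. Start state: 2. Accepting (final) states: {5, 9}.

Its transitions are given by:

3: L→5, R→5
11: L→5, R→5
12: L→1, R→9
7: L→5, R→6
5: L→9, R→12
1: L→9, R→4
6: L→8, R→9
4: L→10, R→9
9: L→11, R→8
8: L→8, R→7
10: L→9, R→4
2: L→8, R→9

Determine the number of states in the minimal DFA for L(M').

States {3} cannot be reached from the start state, so discard them.
Initial partition by acceptance: {5,9} | {1,2,4,6,7,8,10,11,12}.
On input L, block {5,9} splits into {5} and {9}.
Refine {1,2,4,6,7,8,10,11,12} on symbol L: members go to different blocks, giving {2,4,6,8,12} and {1,10} and {7,11}.
Refine {2,4,6,8,12} on symbol L: members go to different blocks, giving {2,6,8} and {4,12}.
Refine {2,6,8} on symbol R: members go to different blocks, giving {2,6} and {8}.
Split {7,11} by δ(·,R) → {7} and {11}.
No further refinement is possible. Final partition (8 blocks): {5} | {2,6} | {9} | {1,10} | {7} | {4,12} | {8} | {11}.

8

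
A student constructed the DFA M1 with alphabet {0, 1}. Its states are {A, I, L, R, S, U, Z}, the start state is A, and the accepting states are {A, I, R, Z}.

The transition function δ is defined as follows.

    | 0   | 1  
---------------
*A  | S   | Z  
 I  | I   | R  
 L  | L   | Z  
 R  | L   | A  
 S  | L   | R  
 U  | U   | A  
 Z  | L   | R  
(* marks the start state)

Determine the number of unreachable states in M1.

2

No path from A leads to I, U; the other 5 states are all reachable.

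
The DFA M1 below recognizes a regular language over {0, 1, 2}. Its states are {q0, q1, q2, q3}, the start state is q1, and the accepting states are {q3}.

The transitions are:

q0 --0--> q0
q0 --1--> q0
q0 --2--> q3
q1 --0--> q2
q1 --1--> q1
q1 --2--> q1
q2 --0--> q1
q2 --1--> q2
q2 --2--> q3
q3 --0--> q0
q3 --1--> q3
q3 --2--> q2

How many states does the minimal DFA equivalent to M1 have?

All states are reachable from the start state.
P0 = {q3} | {q0,q1,q2}.
Split {q0,q1,q2} by δ(·,2) → {q0,q2} and {q1}.
Split {q0,q2} by δ(·,0) → {q0} and {q2}.
No further refinement is possible. Final partition (4 blocks): {q3} | {q0} | {q1} | {q2}.

4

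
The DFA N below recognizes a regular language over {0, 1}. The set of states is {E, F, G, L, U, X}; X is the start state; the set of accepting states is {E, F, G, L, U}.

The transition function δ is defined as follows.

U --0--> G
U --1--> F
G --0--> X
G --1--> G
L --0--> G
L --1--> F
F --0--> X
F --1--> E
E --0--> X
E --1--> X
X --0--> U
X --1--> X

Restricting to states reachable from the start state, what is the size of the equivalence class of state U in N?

Reachable states from the start: {E,F,G,U,X}. Unreachable: {L} — drop them.
Initial partition by acceptance: {E,F,G,U} | {X}.
Split {E,F,G,U} by δ(·,0) → {E,F,G} and {U}.
Split {E,F,G} by δ(·,1) → {F,G} and {E}.
Split {F,G} by δ(·,1) → {G} and {F}.
No further refinement is possible. Final partition (5 blocks): {G} | {X} | {U} | {E} | {F}.
State U belongs to the block {U}, which has 1 states.

1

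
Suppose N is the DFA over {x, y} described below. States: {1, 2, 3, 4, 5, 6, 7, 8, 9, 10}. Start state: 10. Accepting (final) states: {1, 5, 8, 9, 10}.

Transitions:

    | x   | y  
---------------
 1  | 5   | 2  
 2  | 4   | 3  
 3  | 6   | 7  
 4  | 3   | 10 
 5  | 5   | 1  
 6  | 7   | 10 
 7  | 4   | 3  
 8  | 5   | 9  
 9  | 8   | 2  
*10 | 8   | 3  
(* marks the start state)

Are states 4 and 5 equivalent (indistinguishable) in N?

P0 = {1,5,8,9,10} | {2,3,4,6,7}.
Refine {1,5,8,9,10} on symbol y: members go to different blocks, giving {1,9,10} and {5,8}.
Refine {2,3,4,6,7} on symbol y: members go to different blocks, giving {2,3,7} and {4,6}.
No further refinement is possible. Final partition (4 blocks): {1,9,10} | {2,3,7} | {5,8} | {4,6}.
4 and 5 end up in different blocks, so they are distinguishable. For instance, the string 'ε' is accepted from only 5.

No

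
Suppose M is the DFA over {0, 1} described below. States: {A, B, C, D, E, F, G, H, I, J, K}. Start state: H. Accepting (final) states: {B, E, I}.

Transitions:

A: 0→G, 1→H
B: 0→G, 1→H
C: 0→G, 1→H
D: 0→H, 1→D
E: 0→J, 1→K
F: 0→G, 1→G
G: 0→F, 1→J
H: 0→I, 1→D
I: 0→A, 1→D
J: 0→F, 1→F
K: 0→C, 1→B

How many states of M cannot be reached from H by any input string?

4

BFS from H reaches {A, D, F, G, H, I, J}; the 4 state(s) B, C, E, K are never visited.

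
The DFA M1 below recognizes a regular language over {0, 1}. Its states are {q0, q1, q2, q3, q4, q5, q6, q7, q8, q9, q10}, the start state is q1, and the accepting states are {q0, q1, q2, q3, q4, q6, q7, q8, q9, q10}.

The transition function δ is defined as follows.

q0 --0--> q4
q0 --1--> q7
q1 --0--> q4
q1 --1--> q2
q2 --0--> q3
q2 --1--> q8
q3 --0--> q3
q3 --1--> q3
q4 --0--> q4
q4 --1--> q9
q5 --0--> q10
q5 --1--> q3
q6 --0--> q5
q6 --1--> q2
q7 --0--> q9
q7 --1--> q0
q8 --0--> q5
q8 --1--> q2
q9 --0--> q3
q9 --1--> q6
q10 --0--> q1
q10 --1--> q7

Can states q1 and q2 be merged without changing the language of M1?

Every state is reachable, so we keep all 11.
P0 = {q0,q1,q2,q3,q4,q6,q7,q8,q9,q10} | {q5}.
Split {q0,q1,q2,q3,q4,q6,q7,q8,q9,q10} by δ(·,0) → {q0,q1,q2,q3,q4,q7,q9,q10} and {q6,q8}.
On input 1, block {q0,q1,q2,q3,q4,q7,q9,q10} splits into {q0,q1,q3,q4,q7,q10} and {q2,q9}.
Split {q0,q1,q3,q4,q7,q10} by δ(·,0) → {q0,q1,q3,q4,q10} and {q7}.
Refine {q0,q1,q3,q4,q10} on symbol 1: members go to different blocks, giving {q0,q10} and {q1,q4} and {q3}.
Stable partition: {q0,q10} | {q5} | {q6,q8} | {q2,q9} | {q7} | {q1,q4} | {q3} — 7 equivalence classes.
q1 and q2 end up in different blocks, so they are distinguishable. For instance, the string '10' is accepted from only q1.

No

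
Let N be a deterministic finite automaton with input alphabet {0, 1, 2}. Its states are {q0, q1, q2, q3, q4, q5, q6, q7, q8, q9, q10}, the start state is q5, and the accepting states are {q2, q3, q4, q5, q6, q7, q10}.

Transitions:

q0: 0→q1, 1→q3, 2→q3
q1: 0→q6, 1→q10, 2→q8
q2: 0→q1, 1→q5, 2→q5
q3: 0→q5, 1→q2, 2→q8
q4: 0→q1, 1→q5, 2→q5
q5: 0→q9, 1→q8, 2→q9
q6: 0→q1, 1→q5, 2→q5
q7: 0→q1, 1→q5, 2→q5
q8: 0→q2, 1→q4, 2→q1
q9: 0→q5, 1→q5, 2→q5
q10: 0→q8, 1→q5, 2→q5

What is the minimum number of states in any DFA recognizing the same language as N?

States {q0,q3,q7} cannot be reached from the start state, so discard them.
P0 = {q2,q4,q5,q6,q10} | {q1,q8,q9}.
On input 1, block {q2,q4,q5,q6,q10} splits into {q2,q4,q6,q10} and {q5}.
Split {q1,q8,q9} by δ(·,0) → {q1,q8} and {q9}.
The partition is now stable with 4 blocks: {q2,q4,q6,q10} | {q1,q8} | {q5} | {q9}.

4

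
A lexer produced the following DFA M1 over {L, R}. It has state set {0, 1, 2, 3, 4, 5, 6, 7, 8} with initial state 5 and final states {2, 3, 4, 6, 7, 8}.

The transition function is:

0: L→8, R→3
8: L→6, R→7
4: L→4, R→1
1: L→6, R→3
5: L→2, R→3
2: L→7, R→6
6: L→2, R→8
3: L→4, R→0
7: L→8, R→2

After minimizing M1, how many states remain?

3

All states are reachable from the start state.
P0 = {2,3,4,6,7,8} | {0,1,5}.
On input R, block {2,3,4,6,7,8} splits into {2,6,7,8} and {3,4}.
No further refinement is possible. Final partition (3 blocks): {2,6,7,8} | {0,1,5} | {3,4}.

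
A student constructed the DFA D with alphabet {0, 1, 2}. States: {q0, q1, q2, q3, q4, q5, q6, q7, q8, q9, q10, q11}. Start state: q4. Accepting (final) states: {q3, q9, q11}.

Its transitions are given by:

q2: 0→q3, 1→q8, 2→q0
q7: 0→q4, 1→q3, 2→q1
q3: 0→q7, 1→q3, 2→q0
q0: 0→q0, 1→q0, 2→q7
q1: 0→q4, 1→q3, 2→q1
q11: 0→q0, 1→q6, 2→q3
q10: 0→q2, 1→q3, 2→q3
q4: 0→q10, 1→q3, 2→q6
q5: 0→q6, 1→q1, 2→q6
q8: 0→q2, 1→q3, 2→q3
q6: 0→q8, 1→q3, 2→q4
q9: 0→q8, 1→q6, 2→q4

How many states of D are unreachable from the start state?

Starting at q4 and following transitions, the reachable set is {q0, q1, q2, q3, q4, q6, q7, q8, q10}. That leaves q5, q9, q11 unreachable — 3 in total.

3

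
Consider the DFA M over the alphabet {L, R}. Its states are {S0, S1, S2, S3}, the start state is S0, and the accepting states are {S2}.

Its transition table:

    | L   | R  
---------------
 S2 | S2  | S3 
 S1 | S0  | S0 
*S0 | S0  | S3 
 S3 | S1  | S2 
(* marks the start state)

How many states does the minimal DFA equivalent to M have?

All states are reachable from the start state.
P0 = {S2} | {S0,S1,S3}.
On input R, block {S0,S1,S3} splits into {S0,S1} and {S3}.
Split {S0,S1} by δ(·,R) → {S0} and {S1}.
The partition is now stable with 4 blocks: {S2} | {S0} | {S3} | {S1}.

4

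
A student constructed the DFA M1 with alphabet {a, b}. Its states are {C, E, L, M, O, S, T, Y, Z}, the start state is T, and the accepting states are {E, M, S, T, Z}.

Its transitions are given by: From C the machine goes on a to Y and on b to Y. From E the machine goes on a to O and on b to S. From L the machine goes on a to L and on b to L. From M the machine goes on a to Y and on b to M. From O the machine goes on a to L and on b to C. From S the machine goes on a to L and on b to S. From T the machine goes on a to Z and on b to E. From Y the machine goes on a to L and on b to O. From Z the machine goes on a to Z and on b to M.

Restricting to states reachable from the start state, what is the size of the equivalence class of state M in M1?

All states are reachable from the start state.
P0 = {E,M,S,T,Z} | {C,L,O,Y}.
On input a, block {E,M,S,T,Z} splits into {E,M,S} and {T,Z}.
Stable partition: {E,M,S} | {C,L,O,Y} | {T,Z} — 3 equivalence classes.
State M belongs to the block {E,M,S}, which has 3 states.

3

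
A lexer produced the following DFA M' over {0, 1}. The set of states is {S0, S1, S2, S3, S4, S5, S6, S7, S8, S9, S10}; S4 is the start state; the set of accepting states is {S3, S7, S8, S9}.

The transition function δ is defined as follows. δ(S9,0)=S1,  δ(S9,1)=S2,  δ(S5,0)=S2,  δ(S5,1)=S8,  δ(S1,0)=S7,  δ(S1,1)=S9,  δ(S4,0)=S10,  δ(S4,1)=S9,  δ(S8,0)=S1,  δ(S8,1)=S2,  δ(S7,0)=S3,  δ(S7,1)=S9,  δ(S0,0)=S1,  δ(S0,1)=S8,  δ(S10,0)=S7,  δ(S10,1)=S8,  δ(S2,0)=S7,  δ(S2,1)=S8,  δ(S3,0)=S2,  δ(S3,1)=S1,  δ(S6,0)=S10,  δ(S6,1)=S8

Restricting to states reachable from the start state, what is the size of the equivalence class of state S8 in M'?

3

First remove the unreachable states {S0,S5,S6}; 8 states remain.
P0 = {S3,S7,S8,S9} | {S1,S2,S4,S10}.
Split {S3,S7,S8,S9} by δ(·,0) → {S3,S8,S9} and {S7}.
On input 0, block {S1,S2,S4,S10} splits into {S1,S2,S10} and {S4}.
Stable partition: {S3,S8,S9} | {S1,S2,S10} | {S7} | {S4} — 4 equivalence classes.
State S8 belongs to the block {S3,S8,S9}, which has 3 states.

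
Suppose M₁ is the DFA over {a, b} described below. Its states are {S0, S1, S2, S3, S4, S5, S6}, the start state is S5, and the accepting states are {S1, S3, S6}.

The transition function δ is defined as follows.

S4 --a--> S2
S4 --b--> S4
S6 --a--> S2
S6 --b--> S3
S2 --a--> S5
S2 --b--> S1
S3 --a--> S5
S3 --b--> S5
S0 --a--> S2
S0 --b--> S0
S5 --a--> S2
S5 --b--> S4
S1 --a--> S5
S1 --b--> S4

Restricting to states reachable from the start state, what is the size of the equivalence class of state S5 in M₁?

States {S0,S3,S6} cannot be reached from the start state, so discard them.
P0 = {S1} | {S2,S4,S5}.
Split {S2,S4,S5} by δ(·,b) → {S4,S5} and {S2}.
Stable partition: {S1} | {S4,S5} | {S2} — 3 equivalence classes.
State S5 belongs to the block {S4,S5}, which has 2 states.

2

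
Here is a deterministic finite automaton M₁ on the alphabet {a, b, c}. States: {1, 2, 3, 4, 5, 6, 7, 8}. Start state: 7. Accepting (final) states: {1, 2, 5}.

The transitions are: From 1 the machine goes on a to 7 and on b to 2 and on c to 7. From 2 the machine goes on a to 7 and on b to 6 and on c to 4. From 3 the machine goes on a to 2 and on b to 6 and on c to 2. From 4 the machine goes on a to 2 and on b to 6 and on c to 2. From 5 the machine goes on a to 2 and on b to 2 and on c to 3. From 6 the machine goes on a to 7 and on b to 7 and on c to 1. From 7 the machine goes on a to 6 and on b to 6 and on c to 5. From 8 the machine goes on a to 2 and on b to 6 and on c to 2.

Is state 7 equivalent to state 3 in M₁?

No

First remove the unreachable states {8}; 7 states remain.
Initial partition by acceptance: {1,2,5} | {3,4,6,7}.
Refine {1,2,5} on symbol a: members go to different blocks, giving {1,2} and {5}.
Refine {1,2} on symbol b: members go to different blocks, giving {1} and {2}.
Refine {3,4,6,7} on symbol a: members go to different blocks, giving {3,4} and {6,7}.
Refine {6,7} on symbol c: members go to different blocks, giving {6} and {7}.
The partition is now stable with 6 blocks: {1} | {3,4} | {5} | {2} | {6} | {7}.
7 and 3 end up in different blocks, so they are distinguishable. For instance, the string 'a' is accepted from only 3.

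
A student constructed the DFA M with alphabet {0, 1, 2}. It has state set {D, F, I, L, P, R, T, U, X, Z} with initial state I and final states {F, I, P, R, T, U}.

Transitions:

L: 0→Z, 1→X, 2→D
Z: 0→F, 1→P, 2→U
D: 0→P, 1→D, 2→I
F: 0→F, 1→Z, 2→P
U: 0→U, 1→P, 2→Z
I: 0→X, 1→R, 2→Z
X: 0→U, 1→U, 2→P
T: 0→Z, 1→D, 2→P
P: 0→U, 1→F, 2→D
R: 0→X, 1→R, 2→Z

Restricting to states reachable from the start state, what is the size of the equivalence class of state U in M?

1

First remove the unreachable states {L,T}; 8 states remain.
P0 = {F,I,P,R,U} | {D,X,Z}.
Split {F,I,P,R,U} by δ(·,0) → {F,P,U} and {I,R}.
Split {F,P,U} by δ(·,1) → {P,U} and {F}.
Split {P,U} by δ(·,1) → {U} and {P}.
Split {D,X,Z} by δ(·,0) → {D} and {Z} and {X}.
Stable partition: {U} | {D} | {I,R} | {F} | {P} | {Z} | {X} — 7 equivalence classes.
The equivalence class containing U is {U}, of size 1.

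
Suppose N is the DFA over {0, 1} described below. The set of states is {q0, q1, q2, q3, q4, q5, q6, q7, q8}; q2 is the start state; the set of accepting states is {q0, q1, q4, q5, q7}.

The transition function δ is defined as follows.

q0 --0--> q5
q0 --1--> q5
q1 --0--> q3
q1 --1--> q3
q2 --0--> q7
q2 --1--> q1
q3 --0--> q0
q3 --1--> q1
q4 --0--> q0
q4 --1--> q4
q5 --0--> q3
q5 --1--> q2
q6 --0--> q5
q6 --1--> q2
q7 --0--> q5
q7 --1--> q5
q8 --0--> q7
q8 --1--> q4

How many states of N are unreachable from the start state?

BFS from q2 reaches {q0, q1, q2, q3, q5, q7}; the 3 state(s) q4, q6, q8 are never visited.

3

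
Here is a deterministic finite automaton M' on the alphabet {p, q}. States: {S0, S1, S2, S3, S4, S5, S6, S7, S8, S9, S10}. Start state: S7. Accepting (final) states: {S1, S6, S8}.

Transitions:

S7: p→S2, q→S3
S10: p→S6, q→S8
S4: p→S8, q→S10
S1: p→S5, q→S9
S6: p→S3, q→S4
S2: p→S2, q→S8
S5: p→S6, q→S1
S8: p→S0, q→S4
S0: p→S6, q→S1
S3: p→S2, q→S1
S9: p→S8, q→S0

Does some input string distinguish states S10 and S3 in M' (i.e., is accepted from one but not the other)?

Initial partition by acceptance: {S1,S6,S8} | {S0,S2,S3,S4,S5,S7,S9,S10}.
Refine {S0,S2,S3,S4,S5,S7,S9,S10} on symbol p: members go to different blocks, giving {S0,S4,S5,S9,S10} and {S2,S3,S7}.
Split {S1,S6,S8} by δ(·,p) → {S1,S8} and {S6}.
On input p, block {S0,S4,S5,S9,S10} splits into {S0,S5,S10} and {S4,S9}.
Split {S2,S3,S7} by δ(·,q) → {S2,S3} and {S7}.
The partition is now stable with 6 blocks: {S1,S8} | {S0,S5,S10} | {S2,S3} | {S6} | {S4,S9} | {S7}.
S10 and S3 end up in different blocks, so they are distinguishable. For instance, the string 'p' is accepted from only S10.

Yes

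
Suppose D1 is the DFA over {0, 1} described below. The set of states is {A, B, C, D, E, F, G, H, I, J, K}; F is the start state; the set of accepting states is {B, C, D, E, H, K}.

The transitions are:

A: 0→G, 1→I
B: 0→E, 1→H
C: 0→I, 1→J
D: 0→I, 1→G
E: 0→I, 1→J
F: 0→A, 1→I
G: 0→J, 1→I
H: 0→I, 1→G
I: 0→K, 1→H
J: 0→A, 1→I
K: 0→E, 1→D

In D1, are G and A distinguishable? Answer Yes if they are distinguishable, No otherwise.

Reachable states from the start: {A,D,E,F,G,H,I,J,K}. Unreachable: {B,C} — drop them.
P0 = {D,E,H,K} | {A,F,G,I,J}.
Split {D,E,H,K} by δ(·,0) → {D,E,H} and {K}.
Refine {A,F,G,I,J} on symbol 0: members go to different blocks, giving {A,F,G,J} and {I}.
Stable partition: {D,E,H} | {A,F,G,J} | {K} | {I} — 4 equivalence classes.
G and A lie in the same block of the stable partition, so they are equivalent — no string distinguishes them.

No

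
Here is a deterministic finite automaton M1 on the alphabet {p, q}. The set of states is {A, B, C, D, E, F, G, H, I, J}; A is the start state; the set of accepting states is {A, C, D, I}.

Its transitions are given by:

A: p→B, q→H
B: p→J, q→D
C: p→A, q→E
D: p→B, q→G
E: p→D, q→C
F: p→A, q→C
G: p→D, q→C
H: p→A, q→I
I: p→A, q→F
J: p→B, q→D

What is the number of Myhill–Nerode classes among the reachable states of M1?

4

P0 = {A,C,D,I} | {B,E,F,G,H,J}.
Refine {A,C,D,I} on symbol p: members go to different blocks, giving {A,D} and {C,I}.
On input p, block {B,E,F,G,H,J} splits into {E,F,G,H} and {B,J}.
The partition is now stable with 4 blocks: {A,D} | {E,F,G,H} | {C,I} | {B,J}.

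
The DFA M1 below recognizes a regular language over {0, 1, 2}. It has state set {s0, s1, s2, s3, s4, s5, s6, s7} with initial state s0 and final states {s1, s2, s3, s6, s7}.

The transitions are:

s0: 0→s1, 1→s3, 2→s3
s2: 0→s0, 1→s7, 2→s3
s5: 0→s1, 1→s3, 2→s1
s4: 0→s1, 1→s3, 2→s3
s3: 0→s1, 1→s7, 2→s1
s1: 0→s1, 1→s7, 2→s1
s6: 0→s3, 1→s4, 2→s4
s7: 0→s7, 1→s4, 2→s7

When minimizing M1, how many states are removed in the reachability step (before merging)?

3

BFS from s0 reaches {s0, s1, s3, s4, s7}; the 3 state(s) s2, s5, s6 are never visited.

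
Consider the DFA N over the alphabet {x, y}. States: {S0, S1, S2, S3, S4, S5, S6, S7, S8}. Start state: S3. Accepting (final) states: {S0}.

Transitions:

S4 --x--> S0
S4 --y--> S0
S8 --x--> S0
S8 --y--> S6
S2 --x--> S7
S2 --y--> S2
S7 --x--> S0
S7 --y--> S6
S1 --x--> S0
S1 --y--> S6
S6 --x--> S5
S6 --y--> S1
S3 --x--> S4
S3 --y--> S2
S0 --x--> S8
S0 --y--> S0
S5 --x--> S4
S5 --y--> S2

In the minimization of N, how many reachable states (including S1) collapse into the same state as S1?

3

All states are reachable from the start state.
Initial partition by acceptance: {S0} | {S1,S2,S3,S4,S5,S6,S7,S8}.
Split {S1,S2,S3,S4,S5,S6,S7,S8} by δ(·,x) → {S1,S4,S7,S8} and {S2,S3,S5,S6}.
On input y, block {S1,S4,S7,S8} splits into {S1,S7,S8} and {S4}.
Split {S2,S3,S5,S6} by δ(·,x) → {S3,S5} and {S2} and {S6}.
The partition is now stable with 6 blocks: {S0} | {S1,S7,S8} | {S3,S5} | {S4} | {S2} | {S6}.
State S1 belongs to the block {S1,S7,S8}, which has 3 states.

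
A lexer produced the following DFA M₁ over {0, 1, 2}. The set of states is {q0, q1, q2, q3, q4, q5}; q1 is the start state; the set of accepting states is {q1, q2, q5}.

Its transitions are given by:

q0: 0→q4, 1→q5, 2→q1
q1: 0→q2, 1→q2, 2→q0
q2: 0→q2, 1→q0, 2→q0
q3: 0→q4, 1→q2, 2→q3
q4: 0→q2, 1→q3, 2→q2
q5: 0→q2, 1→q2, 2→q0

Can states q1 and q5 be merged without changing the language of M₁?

All states are reachable from the start state.
Start with accepting vs non-accepting: {q1,q2,q5} | {q0,q3,q4}.
Refine {q1,q2,q5} on symbol 1: members go to different blocks, giving {q1,q5} and {q2}.
Refine {q0,q3,q4} on symbol 0: members go to different blocks, giving {q0,q3} and {q4}.
Refine {q0,q3} on symbol 1: members go to different blocks, giving {q0} and {q3}.
No further refinement is possible. Final partition (5 blocks): {q1,q5} | {q0} | {q2} | {q4} | {q3}.
q1 and q5 lie in the same block of the stable partition, so they are equivalent — no string distinguishes them.

Yes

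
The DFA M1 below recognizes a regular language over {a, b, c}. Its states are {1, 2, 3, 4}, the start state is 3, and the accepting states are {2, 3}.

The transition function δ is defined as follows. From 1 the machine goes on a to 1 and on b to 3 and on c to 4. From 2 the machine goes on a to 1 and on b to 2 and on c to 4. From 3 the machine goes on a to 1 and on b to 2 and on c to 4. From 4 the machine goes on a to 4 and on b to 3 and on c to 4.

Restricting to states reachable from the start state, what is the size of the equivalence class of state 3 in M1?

Every state is reachable, so we keep all 4.
Initial partition by acceptance: {2,3} | {1,4}.
The partition is now stable with 2 blocks: {2,3} | {1,4}.
State 3 belongs to the block {2,3}, which has 2 states.

2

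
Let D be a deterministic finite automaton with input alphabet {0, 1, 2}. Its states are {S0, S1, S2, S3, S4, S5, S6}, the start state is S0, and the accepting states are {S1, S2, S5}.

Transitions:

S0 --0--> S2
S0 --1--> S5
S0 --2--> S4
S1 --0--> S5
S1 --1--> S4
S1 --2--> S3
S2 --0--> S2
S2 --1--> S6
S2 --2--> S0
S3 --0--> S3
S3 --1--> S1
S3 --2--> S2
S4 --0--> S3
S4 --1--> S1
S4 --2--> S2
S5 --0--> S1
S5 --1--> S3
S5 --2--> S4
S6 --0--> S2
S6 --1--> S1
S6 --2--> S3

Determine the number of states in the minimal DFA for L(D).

Initial partition by acceptance: {S1,S2,S5} | {S0,S3,S4,S6}.
Refine {S0,S3,S4,S6} on symbol 0: members go to different blocks, giving {S0,S6} and {S3,S4}.
Refine {S1,S2,S5} on symbol 1: members go to different blocks, giving {S1,S5} and {S2}.
No further refinement is possible. Final partition (4 blocks): {S1,S5} | {S0,S6} | {S3,S4} | {S2}.

4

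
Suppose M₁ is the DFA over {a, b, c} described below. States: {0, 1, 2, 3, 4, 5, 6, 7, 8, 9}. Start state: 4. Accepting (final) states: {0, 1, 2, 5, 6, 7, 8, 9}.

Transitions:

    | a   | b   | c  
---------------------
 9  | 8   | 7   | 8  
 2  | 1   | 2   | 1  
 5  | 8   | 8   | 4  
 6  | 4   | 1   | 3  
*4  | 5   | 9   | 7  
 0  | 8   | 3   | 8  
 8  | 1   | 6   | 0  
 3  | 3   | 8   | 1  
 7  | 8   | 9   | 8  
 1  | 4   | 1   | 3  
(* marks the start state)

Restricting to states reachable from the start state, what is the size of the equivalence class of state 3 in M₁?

First remove the unreachable states {2}; 9 states remain.
Initial partition by acceptance: {0,1,5,6,7,8,9} | {3,4}.
Split {0,1,5,6,7,8,9} by δ(·,a) → {0,5,7,8,9} and {1,6}.
Refine {0,5,7,8,9} on symbol a: members go to different blocks, giving {0,5,7,9} and {8}.
Split {0,5,7,9} by δ(·,b) → {7,9} and {0} and {5}.
On input a, block {3,4} splits into {3} and {4}.
The partition is now stable with 7 blocks: {7,9} | {3} | {1,6} | {8} | {0} | {5} | {4}.
The equivalence class containing 3 is {3}, of size 1.

1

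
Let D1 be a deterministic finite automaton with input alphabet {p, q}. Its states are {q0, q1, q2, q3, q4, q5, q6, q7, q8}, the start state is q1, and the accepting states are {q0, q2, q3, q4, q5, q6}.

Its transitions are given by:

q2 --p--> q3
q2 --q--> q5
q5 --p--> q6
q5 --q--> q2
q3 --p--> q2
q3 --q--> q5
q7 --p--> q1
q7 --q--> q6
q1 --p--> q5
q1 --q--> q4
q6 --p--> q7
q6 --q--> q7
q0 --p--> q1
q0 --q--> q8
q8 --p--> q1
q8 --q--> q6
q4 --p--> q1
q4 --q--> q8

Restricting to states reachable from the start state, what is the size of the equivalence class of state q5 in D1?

1

Reachable states from the start: {q1,q2,q3,q4,q5,q6,q7,q8}. Unreachable: {q0} — drop them.
Start with accepting vs non-accepting: {q2,q3,q4,q5,q6} | {q1,q7,q8}.
On input p, block {q2,q3,q4,q5,q6} splits into {q2,q3,q5} and {q4,q6}.
Refine {q2,q3,q5} on symbol p: members go to different blocks, giving {q2,q3} and {q5}.
Split {q1,q7,q8} by δ(·,p) → {q7,q8} and {q1}.
Split {q4,q6} by δ(·,p) → {q4} and {q6}.
Stable partition: {q2,q3} | {q7,q8} | {q4} | {q5} | {q1} | {q6} — 6 equivalence classes.
State q5 belongs to the block {q5}, which has 1 states.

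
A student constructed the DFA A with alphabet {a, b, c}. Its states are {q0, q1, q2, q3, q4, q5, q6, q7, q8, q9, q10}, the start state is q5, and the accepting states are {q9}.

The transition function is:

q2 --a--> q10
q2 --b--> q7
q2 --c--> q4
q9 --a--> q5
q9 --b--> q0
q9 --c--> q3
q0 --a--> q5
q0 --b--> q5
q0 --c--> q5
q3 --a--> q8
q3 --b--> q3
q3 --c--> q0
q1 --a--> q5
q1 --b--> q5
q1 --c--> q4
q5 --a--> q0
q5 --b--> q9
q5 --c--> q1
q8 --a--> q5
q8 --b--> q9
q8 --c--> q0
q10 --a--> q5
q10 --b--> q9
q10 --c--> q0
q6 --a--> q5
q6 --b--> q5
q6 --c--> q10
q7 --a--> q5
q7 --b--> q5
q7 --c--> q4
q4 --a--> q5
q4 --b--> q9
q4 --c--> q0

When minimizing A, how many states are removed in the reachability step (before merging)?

Starting at q5 and following transitions, the reachable set is {q0, q1, q3, q4, q5, q8, q9}. That leaves q2, q6, q7, q10 unreachable — 4 in total.

4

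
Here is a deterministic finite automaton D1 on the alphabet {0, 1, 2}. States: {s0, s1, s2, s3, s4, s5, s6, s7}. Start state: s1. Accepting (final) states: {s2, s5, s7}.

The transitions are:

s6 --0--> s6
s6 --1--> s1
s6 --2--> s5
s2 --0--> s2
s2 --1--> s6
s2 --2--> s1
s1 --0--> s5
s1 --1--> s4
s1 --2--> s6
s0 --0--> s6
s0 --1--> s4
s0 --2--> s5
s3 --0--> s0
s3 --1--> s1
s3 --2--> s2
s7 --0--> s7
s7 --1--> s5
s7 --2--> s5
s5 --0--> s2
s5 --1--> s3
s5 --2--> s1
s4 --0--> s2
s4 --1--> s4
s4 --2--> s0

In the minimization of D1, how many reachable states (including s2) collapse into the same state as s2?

2

First remove the unreachable states {s7}; 7 states remain.
Start with accepting vs non-accepting: {s2,s5} | {s0,s1,s3,s4,s6}.
Split {s0,s1,s3,s4,s6} by δ(·,0) → {s0,s3,s6} and {s1,s4}.
No further refinement is possible. Final partition (3 blocks): {s2,s5} | {s0,s3,s6} | {s1,s4}.
The equivalence class containing s2 is {s2,s5}, of size 2.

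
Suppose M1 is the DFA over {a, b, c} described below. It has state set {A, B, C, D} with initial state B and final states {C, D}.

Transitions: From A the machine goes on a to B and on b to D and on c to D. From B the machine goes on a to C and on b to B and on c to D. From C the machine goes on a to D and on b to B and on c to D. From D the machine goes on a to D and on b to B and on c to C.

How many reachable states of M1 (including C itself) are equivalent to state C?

2

States {A} cannot be reached from the start state, so discard them.
Initial partition by acceptance: {C,D} | {B}.
The partition is now stable with 2 blocks: {C,D} | {B}.
State C belongs to the block {C,D}, which has 2 states.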